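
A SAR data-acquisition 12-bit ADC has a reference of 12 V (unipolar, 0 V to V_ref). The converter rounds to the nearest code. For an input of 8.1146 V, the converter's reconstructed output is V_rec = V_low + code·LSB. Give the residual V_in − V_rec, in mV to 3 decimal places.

-0.634 mV

One LSB is 12 V / 4096 = 2.930 mV.
Scaled input = 2769.7835 LSBs, so code = 2770.
Reconstructed: 8.1152344 V.
Error = 8.1146 − 8.1152344 = -0.000634375 V = -0.634 mV.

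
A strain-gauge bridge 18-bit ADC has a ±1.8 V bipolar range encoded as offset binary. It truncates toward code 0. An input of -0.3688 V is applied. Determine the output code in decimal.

code 104216

LSB = 3.6 V / 262144 = 13.73 µV.
(V_in − V_low)/LSB = (-0.3688 − (−1.8)) / 1.37329e-05 = 104216.804.
⌊·⌋(104216.804) = 104216.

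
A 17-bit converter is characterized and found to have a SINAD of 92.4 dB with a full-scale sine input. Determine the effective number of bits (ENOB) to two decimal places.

ENOB = (SINAD − 1.76) / 6.02 = (92.4 − 1.76)/6.02 = 15.056.

15.06 bits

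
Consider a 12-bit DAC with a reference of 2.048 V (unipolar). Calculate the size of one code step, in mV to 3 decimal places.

Full-scale span = 2.048 V.
LSB = 2.048 / 2^12 = 2.048 / 4096 = 0.0005 V = 0.500 mV.

0.500 mV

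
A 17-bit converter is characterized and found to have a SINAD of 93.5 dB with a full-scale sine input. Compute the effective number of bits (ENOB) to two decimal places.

15.24 bits

ENOB = (SINAD − 1.76) / 6.02 = (93.5 − 1.76)/6.02 = 15.239.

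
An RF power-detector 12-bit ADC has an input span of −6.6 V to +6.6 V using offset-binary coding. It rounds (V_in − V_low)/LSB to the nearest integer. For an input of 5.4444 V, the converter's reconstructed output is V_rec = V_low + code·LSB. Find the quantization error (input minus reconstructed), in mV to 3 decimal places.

1.334 mV

Step size: 13.2 V ÷ 2^12 = 3.223 mV.
(V_in − V_low)/LSB = (5.4444 − (−6.6))/0.00322266 = 3737.4138 → code 3737 (round).
Reconstructed: 5.4430664 V.
Difference: 0.00133359 V → 1.334 mV.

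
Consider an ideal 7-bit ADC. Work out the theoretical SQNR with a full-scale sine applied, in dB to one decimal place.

43.9 dB

SNR ≈ 6.02·N + 1.76 dB = 6.02·7 + 1.76 = 43.90 dB.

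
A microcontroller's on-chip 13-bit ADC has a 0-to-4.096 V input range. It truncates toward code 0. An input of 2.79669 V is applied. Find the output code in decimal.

Full-scale span = 4.096 V; LSB = 4.096/2^13 = 0.500 mV.
(2.79669 − 0) / 0.0005 = 5593.380 LSBs.
⌊·⌋(5593.380) = 5593.

code 5593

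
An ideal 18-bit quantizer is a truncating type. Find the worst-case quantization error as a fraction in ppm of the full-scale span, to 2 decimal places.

Truncating → worst-case error = 1 LSB = V_FS/2^18, so 1e+06/262144 = 3.8147 ppm of full scale.

3.81 ppm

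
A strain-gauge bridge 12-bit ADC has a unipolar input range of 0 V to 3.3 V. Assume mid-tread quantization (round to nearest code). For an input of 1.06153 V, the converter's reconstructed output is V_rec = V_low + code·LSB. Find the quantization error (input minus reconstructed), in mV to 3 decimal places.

LSB = 3.3/2^12 = 0.806 mV.
Scaled input = 1317.5839 LSBs, so code = 1318.
Reconstructed: 1.0618652 V.
V_in − V_rec = -0.000335234 V = -0.335 mV.

-0.335 mV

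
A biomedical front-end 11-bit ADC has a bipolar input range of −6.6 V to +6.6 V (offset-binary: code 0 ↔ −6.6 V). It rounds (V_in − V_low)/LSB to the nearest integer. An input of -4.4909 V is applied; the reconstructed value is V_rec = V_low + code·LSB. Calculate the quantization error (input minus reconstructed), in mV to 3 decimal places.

1.483 mV

One LSB is 13.2 V / 2048 = 6.445 mV.
(-4.4909 − (−6.6))/0.00644531 = 327.2301; round gives code 327.
V_rec = (−6.6) + 327·0.00644531 = -4.4923828 V.
Difference: 0.00148281 V → 1.483 mV.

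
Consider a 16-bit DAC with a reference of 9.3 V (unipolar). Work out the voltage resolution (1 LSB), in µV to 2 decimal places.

141.91 µV

Full-scale span = 9.3 V.
LSB = 9.3 / 2^16 = 9.3 / 65536 = 0.000141907 V = 141.91 µV.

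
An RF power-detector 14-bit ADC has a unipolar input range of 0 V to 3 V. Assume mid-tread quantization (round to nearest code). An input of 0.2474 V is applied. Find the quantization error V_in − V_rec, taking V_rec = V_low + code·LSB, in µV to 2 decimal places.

LSB = 3/2^14 = 183.11 µV.
(0.2474 − 0)/0.000183105 = 1351.1339; round gives code 1351.
Code 1351 maps back to 0 + 1351×0.000183105 V = 0.24737549 V.
Difference: 2.45117e-05 V → 24.51 µV.

24.51 µV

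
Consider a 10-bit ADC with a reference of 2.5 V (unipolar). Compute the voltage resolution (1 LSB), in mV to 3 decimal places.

2.441 mV

Full-scale span = 2.5 V.
LSB = 2.5 / 2^10 = 2.5 / 1024 = 0.00244141 V = 2.441 mV.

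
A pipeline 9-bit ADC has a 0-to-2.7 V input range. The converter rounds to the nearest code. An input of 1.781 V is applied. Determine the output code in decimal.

code 338

With 512 levels over 2.7 V, one step is 5.273 mV.
Input sits at 337.730 steps above V_low.
round(337.730) = 338.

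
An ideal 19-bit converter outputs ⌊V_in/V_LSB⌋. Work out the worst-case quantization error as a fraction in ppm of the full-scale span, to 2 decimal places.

Truncating → worst-case error = 1 LSB = V_FS/2^19, so 1e+06/524288 = 1.90735 ppm of full scale.

1.91 ppm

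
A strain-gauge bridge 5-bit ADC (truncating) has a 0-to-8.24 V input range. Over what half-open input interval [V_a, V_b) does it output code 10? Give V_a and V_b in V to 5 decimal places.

LSB = 8.24/2^5 = 257.500 mV.
V_a = V_low + 10·LSB = 2.575 V; V_b = V_low + 11·LSB = 2.8325 V.

[2.57500 V, 2.83250 V)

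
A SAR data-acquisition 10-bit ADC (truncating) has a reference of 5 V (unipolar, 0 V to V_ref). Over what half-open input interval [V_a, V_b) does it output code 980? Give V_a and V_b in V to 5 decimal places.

[4.78516 V, 4.79004 V)

LSB = 5/2^10 = 4.883 mV.
V_a = V_low + 980·LSB = 4.78516 V; V_b = V_low + 981·LSB = 4.79004 V.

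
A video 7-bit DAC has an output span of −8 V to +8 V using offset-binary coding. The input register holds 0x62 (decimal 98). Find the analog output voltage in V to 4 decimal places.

LSB = 16 V / 2^7 = 125.000 mV.
Code 0x62 = 98 decimal.
V_out = (−8) + 98 × 0.125 V = 4.25 V.

4.2500 V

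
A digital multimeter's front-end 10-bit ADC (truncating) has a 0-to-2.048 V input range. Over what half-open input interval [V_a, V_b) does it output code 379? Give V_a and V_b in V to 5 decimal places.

[0.75800 V, 0.76000 V)

LSB = 2.048/2^10 = 2.000 mV.
V_a = V_low + 379·LSB = 0.758 V; V_b = V_low + 380·LSB = 0.76 V.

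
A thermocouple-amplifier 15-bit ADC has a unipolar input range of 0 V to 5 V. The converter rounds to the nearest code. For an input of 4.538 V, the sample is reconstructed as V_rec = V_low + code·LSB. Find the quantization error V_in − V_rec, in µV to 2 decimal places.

Step size: 5 V ÷ 2^15 = 152.59 µV.
(4.538 − 0)/0.000152588 = 29740.2368; round gives code 29740.
V_rec = 0 + 29740·0.000152588 = 4.5379639 V.
Error = 4.538 − 4.5379639 = 3.61328e-05 V = 36.13 µV.

36.13 µV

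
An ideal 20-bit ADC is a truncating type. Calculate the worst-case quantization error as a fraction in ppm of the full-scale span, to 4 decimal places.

0.9537 ppm

Truncating → worst-case error = 1 LSB = V_FS/2^20, so 1e+06/1048576 = 0.953674 ppm of full scale.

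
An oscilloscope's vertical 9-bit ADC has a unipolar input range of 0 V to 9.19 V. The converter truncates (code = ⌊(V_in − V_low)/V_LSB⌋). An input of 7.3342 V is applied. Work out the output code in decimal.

LSB = 9.19 V / 512 = 17.949 mV.
(V_in − V_low)/LSB = (7.3342 − 0) / 0.0179492 = 408.608.
So the output code is 408.

code 408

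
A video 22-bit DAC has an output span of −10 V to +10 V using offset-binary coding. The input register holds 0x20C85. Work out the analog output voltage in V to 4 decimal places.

-9.3597 V

LSB = 20 V / 2^22 = 4.77 µV.
Code 0x20C85 = 134277 decimal.
V_out = (−10) + 134277 × 4.76837e-06 V = -9.35972 V.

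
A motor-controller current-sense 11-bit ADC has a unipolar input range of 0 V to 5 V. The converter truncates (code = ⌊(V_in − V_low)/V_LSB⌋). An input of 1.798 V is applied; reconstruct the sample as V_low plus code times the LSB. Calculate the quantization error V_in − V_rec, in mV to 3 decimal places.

1.125 mV

Step size: 5 V ÷ 2^11 = 2.441 mV.
Scaled input = 736.4608 LSBs, so code = 736.
V_rec = 0 + 736·0.00244141 = 1.796875 V.
Error = 1.798 − 1.796875 = 0.001125 V = 1.125 mV.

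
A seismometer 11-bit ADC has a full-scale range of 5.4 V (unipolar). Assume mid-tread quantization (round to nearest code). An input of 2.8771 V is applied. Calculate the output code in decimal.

LSB = 5.4 V / 2048 = 2.637 mV.
(V_in − V_low)/LSB = (2.8771 − 0) / 0.00263672 = 1091.167.
Round → code 1091.

code 1091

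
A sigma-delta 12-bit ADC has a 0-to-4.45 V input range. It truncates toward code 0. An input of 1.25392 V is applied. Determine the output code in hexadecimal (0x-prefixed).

LSB = 4.45 V / 4096 = 1.086 mV.
(V_in − V_low)/LSB = (1.25392 − 0) / 0.00108643 = 1154.170.
⌊·⌋(1154.170) = 1154.
In hexadecimal (0x-prefixed): 0x482.

code 0x482 (decimal 1154)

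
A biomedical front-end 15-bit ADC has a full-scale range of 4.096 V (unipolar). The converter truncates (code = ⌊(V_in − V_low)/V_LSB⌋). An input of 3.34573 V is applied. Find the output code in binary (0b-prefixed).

LSB = 4.096 V / 32768 = 125.00 µV.
(V_in − V_low)/LSB = (3.34573 − 0) / 0.000125 = 26765.840.
So the output code is 26765.
In binary (0b-prefixed): 0b110100010001101.

code 0b110100010001101 (decimal 26765)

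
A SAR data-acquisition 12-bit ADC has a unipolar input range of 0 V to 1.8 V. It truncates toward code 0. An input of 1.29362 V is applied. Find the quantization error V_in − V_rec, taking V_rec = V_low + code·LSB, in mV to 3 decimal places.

0.309 mV

One LSB is 1.8 V / 4096 = 439.45 µV.
Scaled input = 2943.7042 LSBs, so code = 2943.
Code 2943 maps back to 0 + 2943×0.000439453 V = 1.2933105 V.
Difference: 0.000309453 V → 0.309 mV.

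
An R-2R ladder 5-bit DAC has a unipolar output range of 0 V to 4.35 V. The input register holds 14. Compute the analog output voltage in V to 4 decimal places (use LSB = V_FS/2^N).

LSB = 4.35 V / 2^5 = 135.938 mV.
V_out = 0 + 14 × 0.135937 V = 1.90312 V.

1.9031 V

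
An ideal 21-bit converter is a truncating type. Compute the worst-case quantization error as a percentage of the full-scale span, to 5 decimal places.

Truncating → worst-case error = 1 LSB = V_FS/2^21, so 100/2097152 = 4.76837e-05 % of full scale.

0.00005 %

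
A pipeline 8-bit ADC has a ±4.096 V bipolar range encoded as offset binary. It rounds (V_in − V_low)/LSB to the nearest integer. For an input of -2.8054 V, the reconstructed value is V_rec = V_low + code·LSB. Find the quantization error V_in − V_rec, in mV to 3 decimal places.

10.600 mV

LSB = 8.192/2^8 = 32.000 mV.
(-2.8054 − (−4.096))/0.032 = 40.3312; round gives code 40.
V_rec = (−4.096) + 40·0.032 = -2.816 V.
Difference: 0.0106 V → 10.600 mV.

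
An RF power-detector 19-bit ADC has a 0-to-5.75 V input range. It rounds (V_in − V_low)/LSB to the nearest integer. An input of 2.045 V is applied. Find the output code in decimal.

code 186464

With 524288 levels over 5.75 V, one step is 10.97 µV.
(2.045 − 0) / 1.09673e-05 = 186464.167 LSBs.
Round → code 186464.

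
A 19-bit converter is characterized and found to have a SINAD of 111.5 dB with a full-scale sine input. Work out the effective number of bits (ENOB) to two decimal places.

18.23 bits

ENOB = (SINAD − 1.76) / 6.02 = (111.5 − 1.76)/6.02 = 18.229.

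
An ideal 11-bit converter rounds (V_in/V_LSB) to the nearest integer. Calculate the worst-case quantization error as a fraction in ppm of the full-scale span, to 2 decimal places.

244.14 ppm

Rounding → worst-case error = ½ LSB = V_FS/2^12, so 1e+06/4096 = 244.141 ppm of full scale.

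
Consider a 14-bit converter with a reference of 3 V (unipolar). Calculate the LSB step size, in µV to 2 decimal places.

Full-scale span = 3 V.
LSB = 3 / 2^14 = 3 / 16384 = 0.000183105 V = 183.11 µV.

183.11 µV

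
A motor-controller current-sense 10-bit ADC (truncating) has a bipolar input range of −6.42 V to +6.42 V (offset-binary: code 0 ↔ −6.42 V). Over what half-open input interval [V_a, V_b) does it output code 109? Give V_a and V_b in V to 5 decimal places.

LSB = 12.84/2^10 = 12.539 mV.
V_a = V_low + 109·LSB = -5.05324 V; V_b = V_low + 110·LSB = -5.0407 V.

[-5.05324 V, -5.04070 V)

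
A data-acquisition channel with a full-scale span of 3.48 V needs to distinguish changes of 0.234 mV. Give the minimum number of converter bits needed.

Number of steps required ≥ 3.48 V / 0.234 mV = 14871.79.
Need 2^N ≥ 14871.79; 2^13 = 8192, 2^14 = 16384.
Minimum N = 14.

14 bits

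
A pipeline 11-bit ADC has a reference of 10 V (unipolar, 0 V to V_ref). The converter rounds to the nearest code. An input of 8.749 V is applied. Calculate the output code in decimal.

With 2048 levels over 10 V, one step is 4.883 mV.
(V_in − V_low)/LSB = (8.749 − 0) / 0.00488281 = 1791.795.
So the output code is 1792.

code 1792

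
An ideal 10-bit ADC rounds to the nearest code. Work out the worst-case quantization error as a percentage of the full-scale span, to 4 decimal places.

Rounding → worst-case error = ½ LSB = V_FS/2^11, so 100/2048 = 0.0488281 % of full scale.

0.0488 %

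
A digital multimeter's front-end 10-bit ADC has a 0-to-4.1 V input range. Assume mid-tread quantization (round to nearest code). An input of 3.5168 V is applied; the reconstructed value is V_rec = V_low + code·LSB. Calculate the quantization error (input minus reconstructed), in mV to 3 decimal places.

One LSB is 4.1 V / 1024 = 4.004 mV.
(3.5168 − 0)/0.00400391 = 878.3422; round gives code 878.
V_rec = 0 + 878·0.00400391 = 3.5154297 V.
Difference: 0.00137031 V → 1.370 mV.

1.370 mV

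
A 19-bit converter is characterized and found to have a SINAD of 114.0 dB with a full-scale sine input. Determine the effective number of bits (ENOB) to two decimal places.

ENOB = (SINAD − 1.76) / 6.02 = (114.0 − 1.76)/6.02 = 18.645.

18.64 bits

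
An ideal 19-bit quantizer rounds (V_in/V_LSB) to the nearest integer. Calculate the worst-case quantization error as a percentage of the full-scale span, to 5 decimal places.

Rounding → worst-case error = ½ LSB = V_FS/2^20, so 100/1048576 = 9.53674e-05 % of full scale.

0.00010 %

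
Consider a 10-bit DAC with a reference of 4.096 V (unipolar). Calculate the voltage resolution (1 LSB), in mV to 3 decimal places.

Full-scale span = 4.096 V.
LSB = 4.096 / 2^10 = 4.096 / 1024 = 0.004 V = 4.000 mV.

4.000 mV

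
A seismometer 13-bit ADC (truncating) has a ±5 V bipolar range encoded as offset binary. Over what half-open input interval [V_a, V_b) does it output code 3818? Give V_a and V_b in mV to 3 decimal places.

[-339.355 mV, -338.135 mV)

LSB = 10/2^13 = 1.221 mV.
V_a = V_low + 3818·LSB = -0.339355 V; V_b = V_low + 3819·LSB = -0.338135 V.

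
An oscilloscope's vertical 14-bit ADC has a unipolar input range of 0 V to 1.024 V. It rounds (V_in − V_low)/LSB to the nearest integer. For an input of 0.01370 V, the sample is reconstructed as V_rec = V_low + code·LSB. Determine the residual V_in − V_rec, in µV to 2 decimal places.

12.50 µV

Step size: 1.024 V ÷ 2^14 = 62.50 µV.
(0.01370 − 0)/6.25e-05 = 219.2000; round gives code 219.
Code 219 maps back to 0 + 219×6.25e-05 V = 0.0136875 V.
Error = 0.01370 − 0.0136875 = 1.25e-05 V = 12.50 µV.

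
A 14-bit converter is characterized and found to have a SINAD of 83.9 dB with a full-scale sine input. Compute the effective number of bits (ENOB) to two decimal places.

13.64 bits

ENOB = (SINAD − 1.76) / 6.02 = (83.9 − 1.76)/6.02 = 13.645.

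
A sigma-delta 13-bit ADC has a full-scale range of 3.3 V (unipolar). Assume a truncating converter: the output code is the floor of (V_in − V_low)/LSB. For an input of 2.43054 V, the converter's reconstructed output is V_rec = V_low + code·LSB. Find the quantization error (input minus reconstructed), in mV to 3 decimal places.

0.254 mV

Step size: 3.3 V ÷ 2^13 = 402.83 µV.
(2.43054 − 0)/0.000402832 = 6033.6314; ⌊·⌋ gives code 6033.
Reconstructed: 2.4302856 V.
Error = 2.43054 − 2.4302856 = 0.000254355 V = 0.254 mV.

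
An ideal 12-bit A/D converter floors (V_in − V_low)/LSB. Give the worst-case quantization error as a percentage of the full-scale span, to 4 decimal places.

Truncating → worst-case error = 1 LSB = V_FS/2^12, so 100/4096 = 0.0244141 % of full scale.

0.0244 %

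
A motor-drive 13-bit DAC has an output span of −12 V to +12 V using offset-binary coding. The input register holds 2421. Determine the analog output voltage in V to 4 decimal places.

LSB = 24 V / 2^13 = 2.930 mV.
V_out = (−12) + 2421 × 0.00292969 V = -4.90723 V.

-4.9072 V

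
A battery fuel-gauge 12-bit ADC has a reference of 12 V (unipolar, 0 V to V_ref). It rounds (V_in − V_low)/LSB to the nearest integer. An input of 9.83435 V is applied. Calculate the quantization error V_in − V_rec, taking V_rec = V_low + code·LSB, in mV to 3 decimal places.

LSB = 12/2^12 = 2.930 mV.
(V_in − V_low)/LSB = (9.83435 − 0)/0.00292969 = 3356.7915 → code 3357 (round).
Reconstructed: 9.8349609 V.
Difference: -0.000610938 V → -0.611 mV.

-0.611 mV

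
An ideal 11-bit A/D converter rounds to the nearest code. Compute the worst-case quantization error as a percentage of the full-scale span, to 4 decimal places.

0.0244 %

Rounding → worst-case error = ½ LSB = V_FS/2^12, so 100/4096 = 0.0244141 % of full scale.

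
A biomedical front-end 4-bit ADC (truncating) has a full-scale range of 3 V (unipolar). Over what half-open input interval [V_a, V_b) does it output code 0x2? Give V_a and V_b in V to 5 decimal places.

[0.37500 V, 0.56250 V)

LSB = 3/2^4 = 187.500 mV.
Code 0x2 = 2 decimal.
V_a = V_low + 2·LSB = 0.375 V; V_b = V_low + 3·LSB = 0.5625 V.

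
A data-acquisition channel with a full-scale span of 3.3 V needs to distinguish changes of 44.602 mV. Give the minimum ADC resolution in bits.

7 bits

Number of steps required ≥ 3.3 V / 44.602 mV = 73.99.
Need 2^N ≥ 73.99; 2^6 = 64, 2^7 = 128.
Minimum N = 7.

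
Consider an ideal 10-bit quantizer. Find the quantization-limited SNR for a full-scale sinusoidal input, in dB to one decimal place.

SNR ≈ 6.02·N + 1.76 dB = 6.02·10 + 1.76 = 61.96 dB.

62.0 dB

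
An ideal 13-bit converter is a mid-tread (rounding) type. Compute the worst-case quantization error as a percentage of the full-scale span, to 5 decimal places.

Rounding → worst-case error = ½ LSB = V_FS/2^14, so 100/16384 = 0.00610352 % of full scale.

0.00610 %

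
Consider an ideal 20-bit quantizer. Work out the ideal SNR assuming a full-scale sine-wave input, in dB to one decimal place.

122.2 dB

SNR ≈ 6.02·N + 1.76 dB = 6.02·20 + 1.76 = 122.16 dB.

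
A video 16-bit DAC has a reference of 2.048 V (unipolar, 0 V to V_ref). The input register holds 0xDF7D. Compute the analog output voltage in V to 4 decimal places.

1.7879 V

LSB = 2.048 V / 2^16 = 31.25 µV.
Code 0xDF7D = 57213 decimal.
V_out = 0 + 57213 × 3.125e-05 V = 1.78791 V.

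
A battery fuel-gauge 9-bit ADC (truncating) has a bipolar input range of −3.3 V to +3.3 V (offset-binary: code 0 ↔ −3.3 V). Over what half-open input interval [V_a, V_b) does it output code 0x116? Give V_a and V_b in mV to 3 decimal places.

LSB = 6.6/2^9 = 12.891 mV.
Code 0x116 = 278 decimal.
V_a = V_low + 278·LSB = 0.283594 V; V_b = V_low + 279·LSB = 0.296484 V.

[283.594 mV, 296.484 mV)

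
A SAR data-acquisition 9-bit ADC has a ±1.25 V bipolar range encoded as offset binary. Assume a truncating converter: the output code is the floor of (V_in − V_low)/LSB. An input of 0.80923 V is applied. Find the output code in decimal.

code 421

LSB = 2.5 V / 512 = 4.883 mV.
Input sits at 421.730 steps above V_low.
Floor → code 421.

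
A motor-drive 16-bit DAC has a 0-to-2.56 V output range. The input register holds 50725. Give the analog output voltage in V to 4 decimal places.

LSB = 2.56 V / 2^16 = 39.06 µV.
V_out = 0 + 50725 × 3.90625e-05 V = 1.98145 V.

1.9814 V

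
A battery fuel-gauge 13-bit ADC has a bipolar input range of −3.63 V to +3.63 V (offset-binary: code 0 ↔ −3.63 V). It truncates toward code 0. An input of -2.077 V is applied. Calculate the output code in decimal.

code 1752

LSB = 7.26 V / 8192 = 0.886 mV.
(V_in − V_low)/LSB = (-2.077 − (−3.63)) / 0.00088623 = 1752.366.
⌊·⌋(1752.366) = 1752.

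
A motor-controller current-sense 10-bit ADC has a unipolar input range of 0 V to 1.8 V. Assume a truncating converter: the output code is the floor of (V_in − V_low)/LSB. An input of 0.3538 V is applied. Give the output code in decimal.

With 1024 levels over 1.8 V, one step is 1.758 mV.
(0.3538 − 0) / 0.00175781 = 201.273 LSBs.
So the output code is 201.

code 201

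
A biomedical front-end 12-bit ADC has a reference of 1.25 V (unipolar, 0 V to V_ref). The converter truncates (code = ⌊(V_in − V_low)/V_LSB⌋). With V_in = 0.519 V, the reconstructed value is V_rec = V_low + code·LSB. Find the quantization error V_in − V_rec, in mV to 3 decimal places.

0.201 mV

One LSB is 1.25 V / 4096 = 305.18 µV.
(V_in − V_low)/LSB = (0.519 − 0)/0.000305176 = 1700.6592 → code 1700 (floor).
V_rec = 0 + 1700·0.000305176 = 0.51879883 V.
Error = 0.519 − 0.51879883 = 0.000201172 V = 0.201 mV.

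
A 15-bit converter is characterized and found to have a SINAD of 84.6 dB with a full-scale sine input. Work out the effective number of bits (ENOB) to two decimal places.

ENOB = (SINAD − 1.76) / 6.02 = (84.6 − 1.76)/6.02 = 13.761.

13.76 bits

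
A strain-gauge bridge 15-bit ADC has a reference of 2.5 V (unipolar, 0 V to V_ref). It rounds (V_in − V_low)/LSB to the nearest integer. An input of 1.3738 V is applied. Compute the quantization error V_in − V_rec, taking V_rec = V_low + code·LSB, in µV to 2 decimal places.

-25.07 µV

Step size: 2.5 V ÷ 2^15 = 76.29 µV.
(1.3738 − 0)/7.62939e-05 = 18006.6714; round gives code 18007.
V_rec = 0 + 18007·7.62939e-05 = 1.3738251 V.
V_in − V_rec = -2.50732e-05 V = -25.07 µV.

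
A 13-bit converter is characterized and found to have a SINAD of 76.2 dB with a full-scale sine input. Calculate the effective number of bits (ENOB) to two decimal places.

ENOB = (SINAD − 1.76) / 6.02 = (76.2 − 1.76)/6.02 = 12.365.

12.37 bits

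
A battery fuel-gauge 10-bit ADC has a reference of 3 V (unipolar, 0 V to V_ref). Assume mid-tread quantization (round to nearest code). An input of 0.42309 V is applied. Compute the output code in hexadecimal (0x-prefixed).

code 0x90 (decimal 144)

With 1024 levels over 3 V, one step is 2.930 mV.
(V_in − V_low)/LSB = (0.42309 − 0) / 0.00292969 = 144.415.
So the output code is 144.
In hexadecimal (0x-prefixed): 0x90.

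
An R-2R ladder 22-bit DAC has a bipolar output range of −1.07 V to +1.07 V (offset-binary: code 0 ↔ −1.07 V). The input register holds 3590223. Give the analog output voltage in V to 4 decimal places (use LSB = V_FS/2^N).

LSB = 2.14 V / 2^22 = 0.51 µV.
V_out = (−1.07) + 3590223 × 5.10216e-07 V = 0.761788 V.

0.7618 V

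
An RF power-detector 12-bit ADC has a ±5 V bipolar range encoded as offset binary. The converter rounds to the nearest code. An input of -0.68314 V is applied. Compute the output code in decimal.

LSB = 10 V / 4096 = 2.441 mV.
(V_in − V_low)/LSB = (-0.68314 − (−5)) / 0.00244141 = 1768.186.
round(1768.186) = 1768.

code 1768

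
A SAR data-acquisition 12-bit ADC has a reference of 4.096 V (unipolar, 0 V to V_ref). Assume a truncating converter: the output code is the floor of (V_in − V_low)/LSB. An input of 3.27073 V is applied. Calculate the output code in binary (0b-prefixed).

code 0b110011000110 (decimal 3270)

Full-scale span = 4.096 V; LSB = 4.096/2^12 = 1.000 mV.
(3.27073 − 0) / 0.001 = 3270.730 LSBs.
⌊·⌋(3270.730) = 3270.
In binary (0b-prefixed): 0b110011000110.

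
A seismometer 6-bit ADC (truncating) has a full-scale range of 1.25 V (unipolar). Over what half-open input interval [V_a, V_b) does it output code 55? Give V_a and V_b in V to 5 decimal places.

[1.07422 V, 1.09375 V)

LSB = 1.25/2^6 = 19.531 mV.
V_a = V_low + 55·LSB = 1.07422 V; V_b = V_low + 56·LSB = 1.09375 V.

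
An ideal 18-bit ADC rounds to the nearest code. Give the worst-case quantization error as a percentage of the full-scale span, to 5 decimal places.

Rounding → worst-case error = ½ LSB = V_FS/2^19, so 100/524288 = 0.000190735 % of full scale.

0.00019 %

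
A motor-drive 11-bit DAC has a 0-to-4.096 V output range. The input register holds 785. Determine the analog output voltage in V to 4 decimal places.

LSB = 4.096 V / 2^11 = 2.000 mV.
V_out = 0 + 785 × 0.002 V = 1.57 V.

1.5700 V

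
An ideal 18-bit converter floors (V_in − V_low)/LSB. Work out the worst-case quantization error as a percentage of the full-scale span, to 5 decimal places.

0.00038 %

Truncating → worst-case error = 1 LSB = V_FS/2^18, so 100/262144 = 0.00038147 % of full scale.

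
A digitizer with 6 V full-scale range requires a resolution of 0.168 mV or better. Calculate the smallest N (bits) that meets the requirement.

Number of steps required ≥ 6 V / 0.168 mV = 35714.29.
Need 2^N ≥ 35714.29; 2^15 = 32768, 2^16 = 65536.
Minimum N = 16.

16 bits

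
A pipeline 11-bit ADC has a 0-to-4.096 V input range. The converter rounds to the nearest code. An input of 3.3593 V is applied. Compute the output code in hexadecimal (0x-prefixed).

code 0x690 (decimal 1680)

LSB = 4.096 V / 2048 = 2.000 mV.
(3.3593 − 0) / 0.002 = 1679.650 LSBs.
round(1679.650) = 1680.
In hexadecimal (0x-prefixed): 0x690.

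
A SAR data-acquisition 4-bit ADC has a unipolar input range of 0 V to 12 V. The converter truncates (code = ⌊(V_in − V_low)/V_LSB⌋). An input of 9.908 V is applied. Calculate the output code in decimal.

code 13

With 16 levels over 12 V, one step is 0.7500 V.
(V_in − V_low)/LSB = (9.908 − 0) / 0.75 = 13.211.
⌊·⌋(13.211) = 13.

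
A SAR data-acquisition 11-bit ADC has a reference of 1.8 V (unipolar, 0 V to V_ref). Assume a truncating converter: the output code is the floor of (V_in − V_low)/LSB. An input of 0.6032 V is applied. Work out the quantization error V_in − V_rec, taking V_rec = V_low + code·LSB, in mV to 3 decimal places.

0.270 mV

One LSB is 1.8 V / 2048 = 0.879 mV.
Scaled input = 686.3076 LSBs, so code = 686.
V_rec = 0 + 686·0.000878906 = 0.60292969 V.
V_in − V_rec = 0.000270312 V = 0.270 mV.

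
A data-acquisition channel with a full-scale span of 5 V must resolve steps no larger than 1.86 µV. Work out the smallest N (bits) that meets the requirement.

Number of steps required ≥ 5 V / 1.86 µV = 2688172.04.
Need 2^N ≥ 2688172.04; 2^21 = 2097152, 2^22 = 4194304.
Minimum N = 22.

22 bits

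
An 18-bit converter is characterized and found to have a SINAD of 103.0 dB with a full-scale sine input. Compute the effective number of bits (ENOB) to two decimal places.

16.82 bits

ENOB = (SINAD − 1.76) / 6.02 = (103.0 − 1.76)/6.02 = 16.817.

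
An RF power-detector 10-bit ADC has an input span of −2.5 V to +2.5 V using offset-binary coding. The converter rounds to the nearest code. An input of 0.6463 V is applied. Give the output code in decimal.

LSB = 5 V / 1024 = 4.883 mV.
Input sits at 644.362 steps above V_low.
So the output code is 644.

code 644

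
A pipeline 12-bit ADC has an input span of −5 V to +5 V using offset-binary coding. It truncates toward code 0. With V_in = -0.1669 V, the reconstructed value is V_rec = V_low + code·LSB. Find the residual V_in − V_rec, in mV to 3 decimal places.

One LSB is 10 V / 4096 = 2.441 mV.
Scaled input = 1979.6378 LSBs, so code = 1979.
V_rec = (−5) + 1979·0.00244141 = -0.16845703 V.
V_in − V_rec = 0.00155703 V = 1.557 mV.

1.557 mV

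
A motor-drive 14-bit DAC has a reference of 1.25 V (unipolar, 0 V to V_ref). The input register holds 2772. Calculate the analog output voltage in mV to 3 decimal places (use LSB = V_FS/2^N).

211.487 mV

LSB = 1.25 V / 2^14 = 76.29 µV.
V_out = 0 + 2772 × 7.62939e-05 V = 0.211487 V.
= 211.487 mV.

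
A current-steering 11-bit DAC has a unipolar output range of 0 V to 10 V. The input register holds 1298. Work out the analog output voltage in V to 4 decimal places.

6.3379 V

LSB = 10 V / 2^11 = 4.883 mV.
V_out = 0 + 1298 × 0.00488281 V = 6.33789 V.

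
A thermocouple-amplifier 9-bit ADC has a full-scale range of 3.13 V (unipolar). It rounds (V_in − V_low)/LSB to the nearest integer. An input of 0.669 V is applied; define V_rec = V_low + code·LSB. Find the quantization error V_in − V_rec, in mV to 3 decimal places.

2.652 mV

Step size: 3.13 V ÷ 2^9 = 6.113 mV.
Scaled input = 109.4339 LSBs, so code = 109.
Code 109 maps back to 0 + 109×0.00611328 V = 0.66634766 V.
Difference: 0.00265234 V → 2.652 mV.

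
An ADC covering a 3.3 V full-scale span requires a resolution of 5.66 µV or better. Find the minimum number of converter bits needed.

20 bits

Number of steps required ≥ 3.3 V / 5.66 µV = 583038.87.
Need 2^N ≥ 583038.87; 2^19 = 524288, 2^20 = 1048576.
Minimum N = 20.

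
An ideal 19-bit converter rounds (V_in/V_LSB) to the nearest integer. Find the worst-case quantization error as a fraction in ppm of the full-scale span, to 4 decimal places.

Rounding → worst-case error = ½ LSB = V_FS/2^20, so 1e+06/1048576 = 0.953674 ppm of full scale.

0.9537 ppm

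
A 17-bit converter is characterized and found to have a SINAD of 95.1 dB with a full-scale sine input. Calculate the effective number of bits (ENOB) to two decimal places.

ENOB = (SINAD − 1.76) / 6.02 = (95.1 − 1.76)/6.02 = 15.505.

15.50 bits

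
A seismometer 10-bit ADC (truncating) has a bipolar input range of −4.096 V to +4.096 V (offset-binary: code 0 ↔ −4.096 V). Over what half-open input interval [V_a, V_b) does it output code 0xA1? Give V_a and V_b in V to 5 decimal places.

[-2.80800 V, -2.80000 V)

LSB = 8.192/2^10 = 8.000 mV.
Code 0xA1 = 161 decimal.
V_a = V_low + 161·LSB = -2.808 V; V_b = V_low + 162·LSB = -2.8 V.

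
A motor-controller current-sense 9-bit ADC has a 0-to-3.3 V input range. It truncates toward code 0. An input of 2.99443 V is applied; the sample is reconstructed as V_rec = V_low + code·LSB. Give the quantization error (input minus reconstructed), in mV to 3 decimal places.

Step size: 3.3 V ÷ 2^9 = 6.445 mV.
(2.99443 − 0)/0.00644531 = 464.5904; ⌊·⌋ gives code 464.
V_rec = 0 + 464·0.00644531 = 2.990625 V.
Error = 2.99443 − 2.990625 = 0.003805 V = 3.805 mV.

3.805 mV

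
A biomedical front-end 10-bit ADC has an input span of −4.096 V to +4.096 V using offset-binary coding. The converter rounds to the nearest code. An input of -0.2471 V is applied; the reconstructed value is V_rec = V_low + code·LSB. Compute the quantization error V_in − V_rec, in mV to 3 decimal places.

0.900 mV

LSB = 8.192/2^10 = 8.000 mV.
(V_in − V_low)/LSB = (-0.2471 − (−4.096))/0.008 = 481.1125 → code 481 (round).
Reconstructed: -0.248 V.
Error = -0.2471 − (−0.248) = 0.0009 V = 0.900 mV.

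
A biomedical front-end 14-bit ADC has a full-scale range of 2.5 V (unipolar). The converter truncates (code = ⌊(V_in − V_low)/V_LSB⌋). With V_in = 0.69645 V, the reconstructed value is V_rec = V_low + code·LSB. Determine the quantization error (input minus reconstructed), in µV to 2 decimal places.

38.87 µV

One LSB is 2.5 V / 16384 = 152.59 µV.
(V_in − V_low)/LSB = (0.69645 − 0)/0.000152588 = 4564.2547 → code 4564 (floor).
Code 4564 maps back to 0 + 4564×0.000152588 V = 0.69641113 V.
V_in − V_rec = 3.88672e-05 V = 38.87 µV.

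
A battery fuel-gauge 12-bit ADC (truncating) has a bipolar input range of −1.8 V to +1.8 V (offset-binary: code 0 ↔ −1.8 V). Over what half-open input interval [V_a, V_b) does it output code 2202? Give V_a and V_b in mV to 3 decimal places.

LSB = 3.6/2^12 = 0.879 mV.
V_a = V_low + 2202·LSB = 0.135352 V; V_b = V_low + 2203·LSB = 0.13623 V.

[135.352 mV, 136.230 mV)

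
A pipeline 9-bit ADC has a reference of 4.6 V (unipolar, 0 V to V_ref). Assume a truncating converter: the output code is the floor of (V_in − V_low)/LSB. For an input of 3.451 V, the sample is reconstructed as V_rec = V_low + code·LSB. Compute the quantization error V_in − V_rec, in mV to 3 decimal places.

1.000 mV

LSB = 4.6/2^9 = 8.984 mV.
Scaled input = 384.1113 LSBs, so code = 384.
Reconstructed: 3.45 V.
V_in − V_rec = 0.001 V = 1.000 mV.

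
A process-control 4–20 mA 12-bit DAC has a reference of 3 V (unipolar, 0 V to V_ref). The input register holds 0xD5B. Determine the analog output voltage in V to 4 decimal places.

2.5042 V

LSB = 3 V / 2^12 = 0.732 mV.
Code 0xD5B = 3419 decimal.
V_out = 0 + 3419 × 0.000732422 V = 2.50415 V.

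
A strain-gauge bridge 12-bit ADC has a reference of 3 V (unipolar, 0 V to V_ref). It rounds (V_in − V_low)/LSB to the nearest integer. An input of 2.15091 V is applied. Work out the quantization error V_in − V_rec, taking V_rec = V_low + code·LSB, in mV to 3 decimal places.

One LSB is 3 V / 4096 = 0.732 mV.
(2.15091 − 0)/0.000732422 = 2936.7091; round gives code 2937.
V_rec = 0 + 2937·0.000732422 = 2.151123 V.
V_in − V_rec = -0.000213047 V = -0.213 mV.

-0.213 mV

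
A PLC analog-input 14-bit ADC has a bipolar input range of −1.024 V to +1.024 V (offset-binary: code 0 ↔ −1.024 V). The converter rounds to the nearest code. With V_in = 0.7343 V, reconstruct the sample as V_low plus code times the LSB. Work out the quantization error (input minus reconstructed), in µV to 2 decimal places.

50.00 µV

LSB = 2.048/2^14 = 125.00 µV.
Scaled input = 14066.4000 LSBs, so code = 14066.
V_rec = (−1.024) + 14066·0.000125 = 0.73425 V.
Difference: 5e-05 V → 50.00 µV.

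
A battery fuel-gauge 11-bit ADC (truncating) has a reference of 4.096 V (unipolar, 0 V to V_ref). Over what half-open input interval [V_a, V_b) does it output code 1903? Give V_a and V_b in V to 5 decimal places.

LSB = 4.096/2^11 = 2.000 mV.
V_a = V_low + 1903·LSB = 3.806 V; V_b = V_low + 1904·LSB = 3.808 V.

[3.80600 V, 3.80800 V)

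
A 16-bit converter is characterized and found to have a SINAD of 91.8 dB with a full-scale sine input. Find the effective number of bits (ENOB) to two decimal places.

ENOB = (SINAD − 1.76) / 6.02 = (91.8 − 1.76)/6.02 = 14.957.

14.96 bits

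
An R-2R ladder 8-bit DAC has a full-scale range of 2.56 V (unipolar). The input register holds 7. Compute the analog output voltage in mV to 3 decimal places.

LSB = 2.56 V / 2^8 = 10.000 mV.
V_out = 0 + 7 × 0.01 V = 0.07 V.
= 70.000 mV.

70.000 mV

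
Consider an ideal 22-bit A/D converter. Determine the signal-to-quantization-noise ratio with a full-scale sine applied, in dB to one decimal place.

134.2 dB

SNR ≈ 6.02·N + 1.76 dB = 6.02·22 + 1.76 = 134.20 dB.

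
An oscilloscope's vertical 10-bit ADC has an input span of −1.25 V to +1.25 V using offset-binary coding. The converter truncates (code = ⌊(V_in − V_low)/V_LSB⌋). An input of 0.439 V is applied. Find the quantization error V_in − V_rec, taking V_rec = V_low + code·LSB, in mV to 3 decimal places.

Step size: 2.5 V ÷ 2^10 = 2.441 mV.
(0.439 − (−1.25))/0.00244141 = 691.8144; ⌊·⌋ gives code 691.
Reconstructed: 0.43701172 V.
Error = 0.439 − 0.43701172 = 0.00198828 V = 1.988 mV.

1.988 mV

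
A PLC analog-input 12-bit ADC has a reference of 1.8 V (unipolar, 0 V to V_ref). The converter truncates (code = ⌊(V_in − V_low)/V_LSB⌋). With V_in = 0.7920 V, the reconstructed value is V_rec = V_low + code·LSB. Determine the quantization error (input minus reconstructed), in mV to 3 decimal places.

LSB = 1.8/2^12 = 439.45 µV.
(0.7920 − 0)/0.000439453 = 1802.2400; ⌊·⌋ gives code 1802.
V_rec = 0 + 1802·0.000439453 = 0.79189453 V.
Error = 0.7920 − 0.79189453 = 0.000105469 V = 0.105 mV.

0.105 mV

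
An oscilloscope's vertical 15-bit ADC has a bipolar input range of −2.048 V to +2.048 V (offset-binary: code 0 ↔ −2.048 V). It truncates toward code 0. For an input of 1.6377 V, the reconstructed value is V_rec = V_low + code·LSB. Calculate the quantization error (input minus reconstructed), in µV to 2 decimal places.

LSB = 4.096/2^15 = 125.00 µV.
(1.6377 − (−2.048))/0.000125 = 29485.6000; ⌊·⌋ gives code 29485.
Code 29485 maps back to (−2.048) + 29485×0.000125 V = 1.637625 V.
Difference: 7.5e-05 V → 75.00 µV.

75.00 µV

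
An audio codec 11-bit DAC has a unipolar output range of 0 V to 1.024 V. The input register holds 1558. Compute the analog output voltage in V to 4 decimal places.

0.7790 V

LSB = 1.024 V / 2^11 = 0.500 mV.
V_out = 0 + 1558 × 0.0005 V = 0.779 V.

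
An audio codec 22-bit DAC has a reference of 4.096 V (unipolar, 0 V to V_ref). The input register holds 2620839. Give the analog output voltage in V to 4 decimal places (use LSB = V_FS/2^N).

LSB = 4.096 V / 2^22 = 0.98 µV.
V_out = 0 + 2620839 × 9.76563e-07 V = 2.55941 V.

2.5594 V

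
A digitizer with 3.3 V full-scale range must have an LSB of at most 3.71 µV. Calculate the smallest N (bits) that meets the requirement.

Number of steps required ≥ 3.3 V / 3.71 µV = 889487.87.
Need 2^N ≥ 889487.87; 2^19 = 524288, 2^20 = 1048576.
Minimum N = 20.

20 bits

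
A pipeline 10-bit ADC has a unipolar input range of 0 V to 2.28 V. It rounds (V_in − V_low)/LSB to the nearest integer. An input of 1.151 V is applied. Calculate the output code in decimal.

Full-scale span = 2.28 V; LSB = 2.28/2^10 = 2.227 mV.
(1.151 − 0) / 0.00222656 = 516.940 LSBs.
Round → code 517.

code 517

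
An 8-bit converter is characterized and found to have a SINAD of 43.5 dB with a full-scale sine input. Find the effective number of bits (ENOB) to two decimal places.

ENOB = (SINAD − 1.76) / 6.02 = (43.5 − 1.76)/6.02 = 6.934.

6.93 bits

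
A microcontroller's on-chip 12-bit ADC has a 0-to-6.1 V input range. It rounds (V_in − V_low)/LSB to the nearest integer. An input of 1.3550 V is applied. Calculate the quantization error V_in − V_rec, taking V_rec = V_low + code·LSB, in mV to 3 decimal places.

Step size: 6.1 V ÷ 2^12 = 1.489 mV.
(1.3550 − 0)/0.00148926 = 909.8492; round gives code 910.
Reconstructed: 1.3552246 V.
V_in − V_rec = -0.000224609 V = -0.225 mV.

-0.225 mV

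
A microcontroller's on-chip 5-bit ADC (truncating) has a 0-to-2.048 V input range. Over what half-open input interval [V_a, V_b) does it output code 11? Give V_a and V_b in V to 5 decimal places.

LSB = 2.048/2^5 = 64.000 mV.
V_a = V_low + 11·LSB = 0.704 V; V_b = V_low + 12·LSB = 0.768 V.

[0.70400 V, 0.76800 V)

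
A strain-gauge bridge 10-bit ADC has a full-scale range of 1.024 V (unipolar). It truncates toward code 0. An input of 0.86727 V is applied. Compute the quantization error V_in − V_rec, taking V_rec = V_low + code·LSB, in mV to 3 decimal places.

Step size: 1.024 V ÷ 2^10 = 1.000 mV.
(0.86727 − 0)/0.001 = 867.2700; ⌊·⌋ gives code 867.
V_rec = 0 + 867·0.001 = 0.867 V.
Error = 0.86727 − 0.867 = 0.00027 V = 0.270 mV.

0.270 mV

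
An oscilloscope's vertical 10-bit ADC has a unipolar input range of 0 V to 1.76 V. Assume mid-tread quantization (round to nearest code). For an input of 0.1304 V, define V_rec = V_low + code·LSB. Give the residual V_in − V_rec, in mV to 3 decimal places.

LSB = 1.76/2^10 = 1.719 mV.
(V_in − V_low)/LSB = (0.1304 − 0)/0.00171875 = 75.8691 → code 76 (round).
Reconstructed: 0.130625 V.
Error = 0.1304 − 0.130625 = -0.000225 V = -0.225 mV.

-0.225 mV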